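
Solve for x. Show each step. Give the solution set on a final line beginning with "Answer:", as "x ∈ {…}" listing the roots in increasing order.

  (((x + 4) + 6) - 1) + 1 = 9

Step 1. [(((x + 4) + 6) - 1) + 1 = 9] the outer +1 inverts by subtracting 1. So sub: ((x + 4) + 6) - 1 = 8.
Step 2. [((x + 4) + 6) - 1 = 8] peel the -1: add 1 from each side. So sub: (x + 4) + 6 = 9.
Step 3. [(x + 4) + 6 = 9] subtract 6: x sits inside (… + 6). So sub: x + 4 = 3.
Step 4. [x + 4 = 3] 4 comes off first (subtract 4). So sub: x = -1.

Answer: x ∈ {-1}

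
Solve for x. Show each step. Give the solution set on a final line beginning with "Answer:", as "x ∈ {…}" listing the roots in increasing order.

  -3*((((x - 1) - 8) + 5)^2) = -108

Step 1. [-3*((((x - 1) - 8) + 5)^2) = -108] -3·(inner) — divide through by -3, so div: (((x - 1) - 8) + 5)^2 = 36.
Step 2. [(((x - 1) - 8) + 5)^2 = 36] 36 ≥ 0, LHS is (·)² — take ±√. So sqrt: ((x - 1) - 8) + 5 = 6 or -6.
Step 3. [((x - 1) - 8) + 5 = 6 or -6] subtract 5: x sits inside (… + 5). So sub: (x - 1) - 8 = 1 or -11.
Step 4. [(x - 1) - 8 = 1 or -11] 8 comes off first (add 8). So sub: x - 1 = 9 or -3.
Step 5. [x - 1 = 9 or -3] add 1: x sits inside (… - 1). So sub: x = 10 or -2.

Answer: x ∈ {-2, 10}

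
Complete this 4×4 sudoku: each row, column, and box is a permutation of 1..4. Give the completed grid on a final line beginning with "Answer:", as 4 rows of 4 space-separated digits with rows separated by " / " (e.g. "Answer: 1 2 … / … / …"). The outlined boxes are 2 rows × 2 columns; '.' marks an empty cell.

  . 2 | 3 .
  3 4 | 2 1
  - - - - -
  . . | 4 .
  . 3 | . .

Step 1. [r3c2∈{1}] r3c2 has the single candidate 1 ⇒ r3c2=1.
Step 2. [r3c1∈{2}] r3c1's peers cover all but 2. So r3c1=2.
Step 3. [r3c4∈{3}] r3c4 is down to just 3. So r3c4=3.
Step 4. [r1c4∈{4}] only 4 remains possible at r1c4. So r1c4=4.
Step 5. [r4c1∈{4}] r4c1 is down to just 4 ⇒ r4c1=4.
Step 6. [r4c3∈{1}] r4c3 is down to just 1, so r4c3=1.
Step 7. [r4c4∈{2}] r4c4 is down to just 2. So r4c4=2.
Step 8. [r1c1∈{1}] r1c1 has the single candidate 1, so r1c1=1.

Answer: 1 2 3 4 / 3 4 2 1 / 2 1 4 3 / 4 3 1 2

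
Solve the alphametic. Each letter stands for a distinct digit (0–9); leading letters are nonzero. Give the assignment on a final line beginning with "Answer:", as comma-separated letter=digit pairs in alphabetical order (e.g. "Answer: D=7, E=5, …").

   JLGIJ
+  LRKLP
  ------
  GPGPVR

Step 1. [col 1: J + P ≡ R (mod 10)] no forcing yet in column 1 (carry-in 0); P=6 is free and consistent — try it ⇒ P=6.
Step 2. [G] G is the leading digit of a 6-digit sum of two 5-digit numbers; the final carry is exactly 1. So G=1.
Step 3. [col 1: J + P ≡ R (mod 10)] no forcing yet in column 1 (carry-in 0); R=3 is free and consistent — try it. So R=3.
Step 4. [col 1: J + P ≡ R (mod 10)] from column 1 (P=6, R=3, carry-in 0, digits 1,3,6 already taken and all letters distinct): J must equal 7. So J=7.
Step 5. [col 2: I + L ≡ V (mod 10)] no forcing yet in column 2 (carry-in 1); V=9 is free and consistent — try it. So V=9.
Step 6. [col 2: I + L ≡ V (mod 10)] several values work for L in column 2 (I + L ≡ V (mod 10), carry-in 1); try L=8, so L=8.
Step 7. [col 2: I + L ≡ V (mod 10)] column 2 reads I+L+carry(1)=V with L=8, V=9; with digits 1,3,6,7,8,9 already taken and all letters distinct, the only value for I is 0. So I=0.
Step 8. [col 3: G + K ≡ P (mod 10)] column 3 reads G+K+carry(0)=P with G=1, P=6; with digits 0,1,3,6,7,8,9 already taken and all letters distinct, the only value for K is 5. So K=5.

Answer: G=1, I=0, J=7, K=5, L=8, P=6, R=3, V=9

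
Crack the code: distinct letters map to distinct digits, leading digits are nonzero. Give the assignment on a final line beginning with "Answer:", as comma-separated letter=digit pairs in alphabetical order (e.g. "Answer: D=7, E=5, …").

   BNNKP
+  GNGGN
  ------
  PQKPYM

Step 1. [col 1: P + N ≡ M (mod 10)] column 1 (P + N ≡ M (mod 10), carry-in 0) doesn't pin P yet; pick P=1 and continue. So P=1.
Step 2. [col 1: P + N ≡ M (mod 10)] N=6 is one option consistent with column 1 (P + N ≡ M (mod 10), carry-in 0) — take it, so N=6.
Step 3. [col 1: P + N ≡ M (mod 10)] column 1: given P=1, N=6, carry-in 0, and digits 1,6 already taken and all letters distinct, P+N≡M (mod 10) forces M=7. So M=7.
Step 4. [col 2: K + G ≡ Y (mod 10)] several values work for K in column 2 (K + G ≡ Y (mod 10), carry-in 0); try K=3 ⇒ K=3.
Step 5. [col 2: K + G ≡ Y (mod 10)] several values work for G in column 2 (K + G ≡ Y (mod 10), carry-in 0); try G=5 ⇒ G=5.
Step 6. [col 2: K + G ≡ Y (mod 10)] column 2: given K=3, G=5, carry-in 0, and digits 1,3,5,6,7 already taken and all letters distinct, K+G≡Y (mod 10) forces Y=8 ⇒ Y=8.
Step 7. [col 5: B + G ≡ Q (mod 10)] column 5 reads B+G+carry(1)=Q with G=5; with digits 1,3,5,6,7,8 already taken and all letters distinct, the only value for Q is 0, so Q=0.
Step 8. [col 5: B + G ≡ Q (mod 10)] column 5: given G=5, Q=0, carry-in 1, and digits 0,1,3,5,6,7,8 already taken and all letters distinct, B+G≡Q (mod 10) forces B=4, so B=4.

Answer: B=4, G=5, K=3, M=7, N=6, P=1, Q=0, Y=8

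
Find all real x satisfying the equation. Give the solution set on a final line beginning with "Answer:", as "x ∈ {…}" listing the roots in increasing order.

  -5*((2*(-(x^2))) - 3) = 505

Step 1. [-5*((2*(-(x^2))) - 3) = 505] -5 out front; divide by -5 ⇒ div: (2*(-(x^2))) - 3 = -101.
Step 2. [(2*(-(x^2))) - 3 = -101] peel the -3: add 3 from each side ⇒ sub: 2*(-(x^2)) = -98.
Step 3. [2*(-(x^2)) = -98] leading coefficient 2: divide by 2 ⇒ div: -(x^2) = -49.
Step 4. [-(x^2) = -49] leading − — multiply by −1. So neg: x^2 = 49.
Step 5. [x^2 = 49] LHS squared, RHS 49 ≥ 0: apply √ (±) ⇒ sqrt: x = 7 or -7.

Answer: x ∈ {-7, 7}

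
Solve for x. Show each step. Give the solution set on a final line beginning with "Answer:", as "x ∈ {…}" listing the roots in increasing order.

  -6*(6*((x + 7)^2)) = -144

Step 1. [-6*(6*((x + 7)^2)) = -144] divide by the outer -6. So div: 6*((x + 7)^2) = 24.
Step 2. [6*((x + 7)^2) = 24] LHS = 6·(…); ÷6 both sides. So div: (x + 7)^2 = 4.
Step 3. [(x + 7)^2 = 4] LHS squared, RHS 4 ≥ 0: apply √ (±), so sqrt: x + 7 = 2 or -2.
Step 4. [x + 7 = 2 or -2] the outer +7 inverts by subtracting 7 ⇒ sub: x = -5 or -9.

Answer: x ∈ {-9, -5}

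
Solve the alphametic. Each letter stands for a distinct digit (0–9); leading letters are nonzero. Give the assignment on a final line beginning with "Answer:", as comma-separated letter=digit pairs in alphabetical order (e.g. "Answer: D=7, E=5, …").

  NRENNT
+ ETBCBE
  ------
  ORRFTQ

Step 1. [col 1: T + E ≡ Q (mod 10)] several values work for E in column 1 (T + E ≡ Q (mod 10), carry-in 0); try E=4, so E=4.
Step 2. [col 1: T + E ≡ Q (mod 10)] column 1 (T + E ≡ Q (mod 10), carry-in 0) doesn't pin Q yet; pick Q=3 and continue. So Q=3.
Step 3. [col 1: T + E ≡ Q (mod 10)] in column 1 we have T+E≡Q with carry-in 0; given E=4, Q=3 and digits 3,4 already taken and all letters distinct, that pins T to 9. So T=9.
Step 4. [col 2: N + B ≡ T (mod 10)] no forcing yet in column 2 (carry-in 1); B=6 is free and consistent — try it. So B=6.
Step 5. [col 2: N + B ≡ T (mod 10)] column 2: given B=6, T=9, carry-in 1, and digits 3,4,6,9 already taken and all letters distinct, N+B≡T (mod 10) forces N=2. So N=2.
Step 6. [col 3: N + C ≡ F (mod 10)] several values work for F in column 3 (N + C ≡ F (mod 10), carry-in 0); try F=0. So F=0.
Step 7. [col 3: N + C ≡ F (mod 10)] column 3 reads N+C+carry(0)=F with N=2, F=0; with digits 0,2,3,4,6,9 already taken and all letters distinct, the only value for C is 8, so C=8.
Step 8. [col 4: E + B ≡ R (mod 10)] column 4 reads E+B+carry(1)=R with E=4, B=6; with digits 0,2,3,4,6,8,9 already taken and all letters distinct, the only value for R is 1. So R=1.
Step 9. [col 6: N + E ≡ O (mod 10)] in column 6 we have N+E≡O with carry-in 1; given N=2, E=4 and digits 0,1,2,3,4,6,8,9 already taken and all letters distinct, that pins O to 7 ⇒ O=7.

Answer: B=6, C=8, E=4, F=0, N=2, O=7, Q=3, R=1, T=9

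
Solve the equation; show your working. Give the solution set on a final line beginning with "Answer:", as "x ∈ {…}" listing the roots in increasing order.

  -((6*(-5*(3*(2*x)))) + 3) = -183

Step 1. [-((6*(-5*(3*(2*x)))) + 3) = -183] leading − — multiply by −1 ⇒ neg: (6*(-5*(3*(2*x)))) + 3 = 183.
Step 2. [(6*(-5*(3*(2*x)))) + 3 = 183] subtract 3: x sits inside (… + 3) ⇒ sub: 6*(-5*(3*(2*x))) = 180.
Step 3. [6*(-5*(3*(2*x))) = 180] LHS = 6·(…); ÷6 both sides, so div: -5*(3*(2*x)) = 30.
Step 4. [-5*(3*(2*x)) = 30] -5·(inner) — divide through by -5, so div: 3*(2*x) = -6.
Step 5. [3*(2*x) = -6] leading coefficient 3: divide by 3. So div: 2*x = -2.
Step 6. [2*x = -2] LHS = 2·(…); ÷2 both sides, so div: x = -1.

Answer: x ∈ {-1}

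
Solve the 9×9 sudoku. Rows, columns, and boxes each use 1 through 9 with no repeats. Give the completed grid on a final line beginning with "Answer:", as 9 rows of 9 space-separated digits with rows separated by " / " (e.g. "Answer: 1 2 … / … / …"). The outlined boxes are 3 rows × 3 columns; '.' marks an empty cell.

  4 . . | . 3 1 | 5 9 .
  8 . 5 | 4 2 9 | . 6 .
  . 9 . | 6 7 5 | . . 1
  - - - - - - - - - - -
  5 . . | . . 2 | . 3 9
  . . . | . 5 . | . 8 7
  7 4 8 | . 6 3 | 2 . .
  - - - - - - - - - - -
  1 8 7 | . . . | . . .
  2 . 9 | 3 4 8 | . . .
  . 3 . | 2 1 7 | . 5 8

Step 1. [r4c7∈{1,4,6}] in row 4, 4 fits only at r4c7, so r4c7=4.
Step 2. [r5c7∈{1,6}] box 6 places 6 nowhere but r5c7, so r5c7=6.
Step 3. [r7c9∈{2,3,4,6}] 4 has one home in col 9: r7c9 ⇒ r7c9=4.
Step 4. [r1c9∈{2}] r1c9 has the single candidate 2, so r1c9=2.
Step 5. [r1c3∈{6}] r1c3 has the single candidate 6 ⇒ r1c3=6.
Step 6. [r4c3∈{1}] nothing but 1 survives at r4c3 ⇒ r4c3=1.
Step 7. [r3c1∈{3}] r3c1's peers cover all but 3, so r3c1=3.
Step 8. [r6c4∈{1,9}] 9 has one home in row 6: r6c4, so r6c4=9.
Step 9. [r2c7∈{3,7}] across box 3, 7 lands solely at r2c7 ⇒ r2c7=7.
Step 10. [r8c8∈{1,7}] r8c8 is the only open cell in row 8 admitting 7, so r8c8=7.
Step 11. [r9c1∈{6}] r9c1 is down to just 6 ⇒ r9c1=6.
Step 12. [r5c2∈{2}] nothing but 2 survives at r5c2 ⇒ r5c2=2.
Step 13. [r4c5∈{8}] r4c5 is down to just 8 ⇒ r4c5=8.
Step 14. [r9c7∈{9}] r9c7 is down to just 9. So r9c7=9.
Step 15. [r4c4∈{7}] r4c4 has the single candidate 7, so r4c4=7.
Step 16. [r5c3∈{3}] r5c3 is down to just 3, so r5c3=3.
Step 17. [r2c2∈{1}] only 1 remains possible at r2c2. So r2c2=1.
Step 18. [r3c8∈{4}] r3c8's peers cover all but 4 ⇒ r3c8=4.
Step 19. [r8c9∈{6}] only 6 remains possible at r8c9, so r8c9=6.
Step 20. [r8c2∈{5}] nothing but 5 survives at r8c2 ⇒ r8c2=5.
Step 21. [r2c9∈{3}] r2c9 is down to just 3. So r2c9=3.
Step 22. [r7c4∈{5}] r7c4 has the single candidate 5 ⇒ r7c4=5.
Step 23. [r6c8∈{1}] r6c8's peers cover all but 1. So r6c8=1.
Step 24. [r1c2∈{7}] nothing but 7 survives at r1c2 ⇒ r1c2=7.
Step 25. [r9c3∈{4}] r9c3's peers cover all but 4. So r9c3=4.
Step 26. [r4c2∈{6}] r4c2 is down to just 6. So r4c2=6.
Step 27. [r7c6∈{6}] r7c6 has the single candidate 6, so r7c6=6.
Step 28. [r5c1∈{9}] r5c1's peers cover all but 9. So r5c1=9.
Step 29. [r6c9∈{5}] r6c9 is down to just 5 ⇒ r6c9=5.
Step 30. [r5c4∈{1}] r5c4 is down to just 1 ⇒ r5c4=1.
Step 31. [r7c8∈{2}] r7c8's peers cover all but 2, so r7c8=2.
Step 32. [r5c6∈{4}] r5c6 has the single candidate 4. So r5c6=4.
Step 33. [r1c4∈{8}] r1c4 has the single candidate 8 ⇒ r1c4=8.
Step 34. [r8c7∈{1}] only 1 remains possible at r8c7 ⇒ r8c7=1.
Step 35. [r7c7∈{3}] r7c7 has the single candidate 3 ⇒ r7c7=3.
Step 36. [r7c5∈{9}] r7c5 is down to just 9 ⇒ r7c5=9.
Step 37. [r3c7∈{8}] r3c7's peers cover all but 8, so r3c7=8.
Step 38. [r3c3∈{2}] r3c3 has the single candidate 2. So r3c3=2.

Answer: 4 7 6 8 3 1 5 9 2 / 8 1 5 4 2 9 7 6 3 / 3 9 2 6 7 5 8 4 1 / 5 6 1 7 8 2 4 3 9 / 9 2 3 1 5 4 6 8 7 / 7 4 8 9 6 3 2 1 5 / 1 8 7 5 9 6 3 2 4 / 2 5 9 3 4 8 1 7 6 / 6 3 4 2 1 7 9 5 8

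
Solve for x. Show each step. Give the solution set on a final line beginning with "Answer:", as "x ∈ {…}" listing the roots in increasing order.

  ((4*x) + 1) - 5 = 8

Step 1. [((4*x) + 1) - 5 = 8] 5 comes off first (add 5) ⇒ sub: (4*x) + 1 = 13.
Step 2. [(4*x) + 1 = 13] 1 comes off first (subtract 1), so sub: 4*x = 12.
Step 3. [4*x = 12] 4 out front; divide by 4, so div: x = 3.

Answer: x ∈ {3}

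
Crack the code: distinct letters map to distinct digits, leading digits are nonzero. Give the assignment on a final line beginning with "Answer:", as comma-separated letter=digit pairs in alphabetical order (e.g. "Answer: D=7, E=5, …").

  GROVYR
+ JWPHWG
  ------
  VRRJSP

Step 1. [col 1: R + G ≡ P (mod 10)] no forcing yet in column 1 (carry-in 0); P=6 is free and consistent — try it. So P=6.
Step 2. [col 1: R + G ≡ P (mod 10)] several values work for R in column 1 (R + G ≡ P (mod 10), carry-in 0); try R=9. So R=9.
Step 3. [col 1: R + G ≡ P (mod 10)] from column 1 (R=9, P=6, carry-in 0, digits 6,9 already taken and all letters distinct): G must equal 7, so G=7.
Step 4. [col 2: Y + W ≡ S (mod 10)] column 2 (Y + W ≡ S (mod 10), carry-in 1) doesn't pin Y yet; pick Y=4 and continue ⇒ Y=4.
Step 5. [col 2: Y + W ≡ S (mod 10)] W=0 is one option consistent with column 2 (Y + W ≡ S (mod 10), carry-in 1) — take it ⇒ W=0.
Step 6. [col 2: Y + W ≡ S (mod 10)] in column 2 we have Y+W≡S with carry-in 1; given Y=4, W=0 and digits 0,4,6,7,9 already taken and all letters distinct, that pins S to 5 ⇒ S=5.
Step 7. [col 3: V + H ≡ J (mod 10)] J=1 is one option consistent with column 3 (V + H ≡ J (mod 10), carry-in 0) — take it, so J=1.
Step 8. [col 3: V + H ≡ J (mod 10)] column 3 (V + H ≡ J (mod 10), carry-in 0) doesn't pin H yet; pick H=3 and continue. So H=3.
Step 9. [col 3: V + H ≡ J (mod 10)] in column 3 we have V+H≡J with carry-in 0; given H=3, J=1 and digits 0,1,3,4,5,6,7,9 already taken and all letters distinct, that pins V to 8. So V=8.
Step 10. [col 4: O + P ≡ R (mod 10)] in column 4 we have O+P≡R with carry-in 1; given P=6, R=9 and digits 0,1,3,4,5,6,7,8,9 already taken and all letters distinct, that pins O to 2. So O=2.

Answer: G=7, H=3, J=1, O=2, P=6, R=9, S=5, V=8, W=0, Y=4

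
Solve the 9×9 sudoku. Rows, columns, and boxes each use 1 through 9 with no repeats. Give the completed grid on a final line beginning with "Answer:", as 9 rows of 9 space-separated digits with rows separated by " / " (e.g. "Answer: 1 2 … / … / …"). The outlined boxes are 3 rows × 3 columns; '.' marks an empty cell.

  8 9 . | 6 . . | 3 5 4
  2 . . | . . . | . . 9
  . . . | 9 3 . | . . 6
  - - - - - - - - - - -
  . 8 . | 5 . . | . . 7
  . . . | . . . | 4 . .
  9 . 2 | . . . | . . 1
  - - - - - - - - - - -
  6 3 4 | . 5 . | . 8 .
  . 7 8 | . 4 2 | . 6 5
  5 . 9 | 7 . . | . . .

Step 1. [r5c4∈{1,2,3,8}] 2 has one home in col 4: r5c4, so r5c4=2.
Step 2. [r7c4∈{1}] only 1 remains possible at r7c4. So r7c4=1.
Step 3. [r6c8∈{3}] r6c8 has the single candidate 3 ⇒ r6c8=3.
Step 4. [r2c3∈{1,3,5,6,7}] in row 2, 3 fits only at r2c3 ⇒ r2c3=3.
Step 5. [r2c2∈{1,4,5,6}] in row 2, 6 fits only at r2c2. So r2c2=6.
Step 6. [r8c1∈{1}] r8c1 has the single candidate 1 ⇒ r8c1=1.
Step 7. [r2c6∈{1,4,5,7,8}] 5 has one home in row 2: r2c6. So r2c6=5.
Step 8. [r7c7∈{2,7,9}] row 7 places 7 nowhere but r7c7. So r7c7=7.
Step 9. [r5c8∈{9}] r5c8 has the single candidate 9 ⇒ r5c8=9.
Step 10. [r5c9∈{8}] r5c9 is down to just 8 ⇒ r5c9=8.
Step 11. [r2c4∈{4,8}] row 2 places 4 nowhere but r2c4, so r2c4=4.
Step 12. [r4c5∈{1,6,9}] 9 has one home in col 5: r4c5. So r4c5=9.
Step 13. [r7c9∈{2}] r7c9 has the single candidate 2 ⇒ r7c9=2.
Step 14. [r9c7∈{1}] nothing but 1 survives at r9c7 ⇒ r9c7=1.
Step 15. [r2c7∈{8}] only 8 remains possible at r2c7, so r2c7=8.
Step 16. [r3c6∈{1,7,8}] in row 3, 8 fits only at r3c6 ⇒ r3c6=8.
Step 17. [r4c8∈{2}] only 2 remains possible at r4c8. So r4c8=2.
Step 18. [r4c7∈{6}] r4c7's peers cover all but 6. So r4c7=6.
Step 19. [r4c3∈{1}] r4c3's peers cover all but 1, so r4c3=1.
Step 20. [r1c3∈{7}] r1c3's peers cover all but 7, so r1c3=7.
Step 21. [r2c5∈{1,7}] 7 has one home in box 2: r2c5 ⇒ r2c5=7.
Step 22. [r5c2∈{5}] nothing but 5 survives at r5c2 ⇒ r5c2=5.
Step 23. [r6c2∈{4}] r6c2's peers cover all but 4 ⇒ r6c2=4.
Step 24. [r5c1∈{3,7}] 7 has one home in col 1: r5c1, so r5c1=7.
Step 25. [r5c6∈{1,3,6}] across row 5, 3 lands solely at r5c6 ⇒ r5c6=3.
Step 26. [r9c6∈{6}] r9c6's peers cover all but 6. So r9c6=6.
Step 27. [r6c5∈{6,8}] row 6 places 6 nowhere but r6c5, so r6c5=6.
Step 28. [r3c8∈{1,7}] r3c8 is the only open cell in row 3 admitting 7, so r3c8=7.
Step 29. [r5c5∈{1}] r5c5 has the single candidate 1 ⇒ r5c5=1.
Step 30. [r1c6∈{1}] r1c6's peers cover all but 1, so r1c6=1.
Step 31. [r3c2∈{1}] r3c2's peers cover all but 1 ⇒ r3c2=1.
Step 32. [r3c1∈{4}] nothing but 4 survives at r3c1. So r3c1=4.
Step 33. [r9c2∈{2}] only 2 remains possible at r9c2 ⇒ r9c2=2.
Step 34. [r6c6∈{7}] only 7 remains possible at r6c6. So r6c6=7.
Step 35. [r4c1∈{3}] r4c1 has the single candidate 3, so r4c1=3.
Step 36. [r8c4∈{3}] only 3 remains possible at r8c4, so r8c4=3.
Step 37. [r9c5∈{8}] nothing but 8 survives at r9c5, so r9c5=8.
Step 38. [r7c6∈{9}] nothing but 9 survives at r7c6 ⇒ r7c6=9.
Step 39. [r1c5∈{2}] r1c5 is down to just 2. So r1c5=2.
Step 40. [r2c8∈{1}] r2c8 is down to just 1, so r2c8=1.
Step 41. [r8c7∈{9}] r8c7's peers cover all but 9 ⇒ r8c7=9.
Step 42. [r3c7∈{2}] r3c7's peers cover all but 2 ⇒ r3c7=2.
Step 43. [r9c9∈{3}] r9c9's peers cover all but 3. So r9c9=3.
Step 44. [r6c4∈{8}] r6c4 is down to just 8, so r6c4=8.
Step 45. [r9c8∈{4}] r9c8 is down to just 4 ⇒ r9c8=4.
Step 46. [r3c3∈{5}] only 5 remains possible at r3c3. So r3c3=5.
Step 47. [r4c6∈{4}] nothing but 4 survives at r4c6, so r4c6=4.
Step 48. [r6c7∈{5}] only 5 remains possible at r6c7. So r6c7=5.
Step 49. [r5c3∈{6}] r5c3's peers cover all but 6. So r5c3=6.

Answer: 8 9 7 6 2 1 3 5 4 / 2 6 3 4 7 5 8 1 9 / 4 1 5 9 3 8 2 7 6 / 3 8 1 5 9 4 6 2 7 / 7 5 6 2 1 3 4 9 8 / 9 4 2 8 6 7 5 3 1 / 6 3 4 1 5 9 7 8 2 / 1 7 8 3 4 2 9 6 5 / 5 2 9 7 8 6 1 4 3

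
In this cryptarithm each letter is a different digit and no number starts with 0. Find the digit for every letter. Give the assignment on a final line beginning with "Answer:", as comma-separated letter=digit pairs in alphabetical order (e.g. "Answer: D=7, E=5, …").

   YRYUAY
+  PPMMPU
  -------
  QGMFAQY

Step 1. [Q] Q is the leading digit of a 7-digit sum of two 6-digit numbers; the final carry is exactly 1 ⇒ Q=1.
Step 2. [col 1: Y + U ≡ Y (mod 10)] from column 1 (nothing yet, carry-in 0, digits 1 already taken and all letters distinct): U must equal 0. So U=0.
Step 3. [col 1: Y + U ≡ Y (mod 10)] column 1 (Y + U ≡ Y (mod 10), carry-in 0) doesn't pin Y yet; pick Y=7 and continue ⇒ Y=7.
Step 4. [col 2: A + P ≡ Q (mod 10)] P=8 is one option consistent with column 2 (A + P ≡ Q (mod 10), carry-in 0) — take it ⇒ P=8.
Step 5. [col 2: A + P ≡ Q (mod 10)] column 2 reads A+P+carry(0)=Q with P=8, Q=1; with digits 0,1,7,8 already taken and all letters distinct, the only value for A is 3. So A=3.
Step 6. [col 3: U + M ≡ A (mod 10)] column 3: given U=0, A=3, carry-in 1, and digits 0,1,3,7,8 already taken and all letters distinct, U+M≡A (mod 10) forces M=2. So M=2.
Step 7. [col 4: Y + M ≡ F (mod 10)] column 4: given Y=7, M=2, carry-in 0, and digits 0,1,2,3,7,8 already taken and all letters distinct, Y+M≡F (mod 10) forces F=9 ⇒ F=9.
Step 8. [col 5: R + P ≡ M (mod 10)] column 5 reads R+P+carry(0)=M with P=8, M=2; with digits 0,1,2,3,7,8,9 already taken and all letters distinct, the only value for R is 4 ⇒ R=4.
Step 9. [col 6: Y + P ≡ G (mod 10)] column 6 reads Y+P+carry(1)=G with Y=7, P=8; with digits 0,1,2,3,4,7,8,9 already taken and all letters distinct, the only value for G is 6, so G=6.

Answer: A=3, F=9, G=6, M=2, P=8, Q=1, R=4, U=0, Y=7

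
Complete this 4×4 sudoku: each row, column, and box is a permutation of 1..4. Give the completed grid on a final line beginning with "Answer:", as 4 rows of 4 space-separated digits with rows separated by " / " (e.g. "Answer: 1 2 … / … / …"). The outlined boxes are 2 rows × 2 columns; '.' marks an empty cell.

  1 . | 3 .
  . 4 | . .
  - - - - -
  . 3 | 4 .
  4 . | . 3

Step 1. [r1c2∈{2}] only 2 remains possible at r1c2 ⇒ r1c2=2.
Step 2. [r4c3∈{1,2}] r4c3 is the only open cell in row 4 admitting 2 ⇒ r4c3=2.
Step 3. [r2c3∈{1}] r2c3 is down to just 1 ⇒ r2c3=1.
Step 4. [r2c4∈{2}] r2c4 is down to just 2, so r2c4=2.
Step 5. [r2c1∈{3}] r2c1 is down to just 3, so r2c1=3.
Step 6. [r4c2∈{1}] r4c2's peers cover all but 1, so r4c2=1.
Step 7. [r3c4∈{1}] r3c4's peers cover all but 1, so r3c4=1.
Step 8. [r1c4∈{4}] nothing but 4 survives at r1c4 ⇒ r1c4=4.
Step 9. [r3c1∈{2}] r3c1 is down to just 2 ⇒ r3c1=2.

Answer: 1 2 3 4 / 3 4 1 2 / 2 3 4 1 / 4 1 2 3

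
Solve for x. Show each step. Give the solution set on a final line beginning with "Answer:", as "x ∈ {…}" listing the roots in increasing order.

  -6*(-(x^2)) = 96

Step 1. [-6*(-(x^2)) = 96] divide by the outer -6, so div: -(x^2) = -16.
Step 2. [-(x^2) = -16] flip signs both sides, so neg: x^2 = 16.
Step 3. [x^2 = 16] √ both sides: 16 ≥ 0 gives two branches. So sqrt: x = 4 or -4.

Answer: x ∈ {-4, 4}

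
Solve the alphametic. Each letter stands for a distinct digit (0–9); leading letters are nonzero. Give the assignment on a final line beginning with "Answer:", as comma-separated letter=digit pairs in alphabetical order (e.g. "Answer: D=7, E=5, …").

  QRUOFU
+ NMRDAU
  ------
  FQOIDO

Step 1. [col 1: U + U ≡ O (mod 10)] several values work for U in column 1 (U + U ≡ O (mod 10), carry-in 0); try U=6, so U=6.
Step 2. [col 1: U + U ≡ O (mod 10)] in column 1 we have U+U≡O with carry-in 0; given U=6 and digits 6 already taken and all letters distinct, that pins O to 2 ⇒ O=2.
Step 3. [col 2: F + A ≡ D (mod 10)] column 2 (F + A ≡ D (mod 10), carry-in 1) doesn't pin D yet; pick D=9 and continue ⇒ D=9.
Step 4. [col 2: F + A ≡ D (mod 10)] F=8 is one option consistent with column 2 (F + A ≡ D (mod 10), carry-in 1) — take it, so F=8.
Step 5. [col 2: F + A ≡ D (mod 10)] column 2: given F=8, D=9, carry-in 1, and digits 2,6,8,9 already taken and all letters distinct, F+A≡D (mod 10) forces A=0 ⇒ A=0.
Step 6. [col 3: O + D ≡ I (mod 10)] in column 3 we have O+D≡I with carry-in 0; given O=2, D=9 and digits 0,2,6,8,9 already taken and all letters distinct, that pins I to 1. So I=1.
Step 7. [col 4: U + R ≡ O (mod 10)] from column 4 (U=6, O=2, carry-in 1, digits 0,1,2,6,8,9 already taken and all letters distinct): R must equal 5, so R=5.
Step 8. [col 5: R + M ≡ Q (mod 10)] column 5 reads R+M+carry(1)=Q with R=5; with digits 0,1,2,5,6,8,9 already taken and all letters distinct, the only value for M is 7. So M=7.
Step 9. [col 5: R + M ≡ Q (mod 10)] column 5: given R=5, M=7, carry-in 1, and digits 0,1,2,5,6,7,8,9 already taken and all letters distinct, R+M≡Q (mod 10) forces Q=3. So Q=3.
Step 10. [col 6: Q + N ≡ F (mod 10)] column 6 reads Q+N+carry(1)=F with Q=3, F=8; with digits 0,1,2,3,5,6,7,8,9 already taken and all letters distinct, the only value for N is 4. So N=4.

Answer: A=0, D=9, F=8, I=1, M=7, N=4, O=2, Q=3, R=5, U=6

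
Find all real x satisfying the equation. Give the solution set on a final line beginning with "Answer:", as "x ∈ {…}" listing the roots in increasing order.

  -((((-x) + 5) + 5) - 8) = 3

Step 1. [-((((-x) + 5) + 5) - 8) = 3] LHS negated; negate both sides ⇒ neg: (((-x) + 5) + 5) - 8 = -3.
Step 2. [(((-x) + 5) + 5) - 8 = -3] -8 is outermost — add 8 both sides, so sub: ((-x) + 5) + 5 = 5.
Step 3. [((-x) + 5) + 5 = 5] peel the +5: subtract 5 from each side. So sub: (-x) + 5 = 0.
Step 4. [(-x) + 5 = 0] the outer +5 inverts by subtracting 5. So sub: -x = -5.
Step 5. [-x = -5] LHS negated; negate both sides ⇒ neg: x = 5.

Answer: x ∈ {5}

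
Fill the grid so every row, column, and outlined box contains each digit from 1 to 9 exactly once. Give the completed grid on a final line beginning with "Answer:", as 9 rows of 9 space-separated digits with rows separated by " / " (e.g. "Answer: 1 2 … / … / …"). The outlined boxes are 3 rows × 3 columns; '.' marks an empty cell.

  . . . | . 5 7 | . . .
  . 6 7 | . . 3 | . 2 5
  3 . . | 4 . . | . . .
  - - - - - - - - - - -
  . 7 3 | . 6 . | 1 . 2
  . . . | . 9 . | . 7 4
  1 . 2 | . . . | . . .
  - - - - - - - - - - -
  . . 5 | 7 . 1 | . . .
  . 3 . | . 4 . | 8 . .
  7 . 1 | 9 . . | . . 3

Step 1. [r3c6∈{2,6,8,9}] col 6 places 9 nowhere but r3c6, so r3c6=9.
Step 2. [r3c3∈{8}] r3c3's peers cover all but 8. So r3c3=8.
Step 3. [r1c4∈{1,2,6,8}] in box 2, 6 fits only at r1c4, so r1c4=6.
Step 4. [r1c3∈{4,9}] col 3 places 4 nowhere but r1c3. So r1c3=4.
Step 5. [r2c1∈{9}] r2c1 has the single candidate 9 ⇒ r2c1=9.
Step 6. [r4c8∈{5,8,9}] row 4 places 9 nowhere but r4c8 ⇒ r4c8=9.
Step 7. [r5c4∈{1,2,3,5,8}] 1 has one home in row 5: r5c4. So r5c4=1.
Step 8. [r8c4∈{2,5}] 2 has one home in col 4: r8c4. So r8c4=2.
Step 9. [r8c1∈{6}] r8c1's peers cover all but 6. So r8c1=6.
Step 10. [r9c5∈{8}] r9c5 has the single candidate 8 ⇒ r9c5=8.
Step 11. [r5c7∈{3,5,6}] across row 5, 3 lands solely at r5c7 ⇒ r5c7=3.
Step 12. [r8c6∈{5}] r8c6 is down to just 5. So r8c6=5.
Step 13. [r3c2∈{1,2,5}] in row 3, 5 fits only at r3c2. So r3c2=5.
Step 14. [r5c2∈{8}] nothing but 8 survives at r5c2, so r5c2=8.
Step 15. [r8c8∈{1}] r8c8 is down to just 1 ⇒ r8c8=1.
Step 16. [r3c8∈{6}] r3c8's peers cover all but 6, so r3c8=6.
Step 17. [r7c8∈{4}] r7c8's peers cover all but 4, so r7c8=4.
Step 18. [r4c1∈{4,5}] r4c1 is the only open cell in col 1 admitting 4. So r4c1=4.
Step 19. [r4c6∈{8}] r4c6 has the single candidate 8 ⇒ r4c6=8.
Step 20. [r6c4∈{3,5}] r6c4 is the only open cell in col 4 admitting 3. So r6c4=3.
Step 21. [r1c7∈{9}] r1c7's peers cover all but 9. So r1c7=9.
Step 22. [r8c9∈{7,9}] 7 has one home in row 8: r8c9 ⇒ r8c9=7.
Step 23. [r1c1∈{2}] only 2 remains possible at r1c1, so r1c1=2.
Step 24. [r7c9∈{6,9}] 9 has one home in col 9: r7c9. So r7c9=9.
Step 25. [r7c7∈{2,6}] r7c7 is the only open cell in row 7 admitting 6, so r7c7=6.
Step 26. [r3c9∈{1}] only 1 remains possible at r3c9, so r3c9=1.
Step 27. [r1c9∈{8}] nothing but 8 survives at r1c9. So r1c9=8.
Step 28. [r9c8∈{5}] only 5 remains possible at r9c8. So r9c8=5.
Step 29. [r9c2∈{2,4}] 4 has one home in row 9: r9c2. So r9c2=4.
Step 30. [r2c5∈{1}] r2c5 is down to just 1. So r2c5=1.
Step 31. [r9c7∈{2}] nothing but 2 survives at r9c7, so r9c7=2.
Step 32. [r6c9∈{6}] nothing but 6 survives at r6c9, so r6c9=6.
Step 33. [r9c6∈{6}] r9c6 has the single candidate 6. So r9c6=6.
Step 34. [r5c3∈{6}] only 6 remains possible at r5c3. So r5c3=6.
Step 35. [r6c6∈{4}] r6c6 has the single candidate 4 ⇒ r6c6=4.
Step 36. [r1c8∈{3}] r1c8 is down to just 3. So r1c8=3.
Step 37. [r7c2∈{2}] r7c2 has the single candidate 2, so r7c2=2.
Step 38. [r6c8∈{8}] r6c8 has the single candidate 8. So r6c8=8.
Step 39. [r7c5∈{3}] r7c5's peers cover all but 3. So r7c5=3.
Step 40. [r3c7∈{7}] r3c7 has the single candidate 7 ⇒ r3c7=7.
Step 41. [r8c3∈{9}] r8c3 is down to just 9, so r8c3=9.
Step 42. [r6c7∈{5}] r6c7's peers cover all but 5, so r6c7=5.
Step 43. [r5c6∈{2}] r5c6's peers cover all but 2 ⇒ r5c6=2.
Step 44. [r5c1∈{5}] nothing but 5 survives at r5c1, so r5c1=5.
Step 45. [r1c2∈{1}] r1c2 has the single candidate 1, so r1c2=1.
Step 46. [r6c2∈{9}] only 9 remains possible at r6c2, so r6c2=9.
Step 47. [r7c1∈{8}] only 8 remains possible at r7c1 ⇒ r7c1=8.
Step 48. [r2c4∈{8}] nothing but 8 survives at r2c4. So r2c4=8.
Step 49. [r3c5∈{2}] r3c5 is down to just 2 ⇒ r3c5=2.
Step 50. [r6c5∈{7}] nothing but 7 survives at r6c5 ⇒ r6c5=7.
Step 51. [r2c7∈{4}] r2c7's peers cover all but 4. So r2c7=4.
Step 52. [r4c4∈{5}] r4c4 is down to just 5, so r4c4=5.

Answer: 2 1 4 6 5 7 9 3 8 / 9 6 7 8 1 3 4 2 5 / 3 5 8 4 2 9 7 6 1 / 4 7 3 5 6 8 1 9 2 / 5 8 6 1 9 2 3 7 4 / 1 9 2 3 7 4 5 8 6 / 8 2 5 7 3 1 6 4 9 / 6 3 9 2 4 5 8 1 7 / 7 4 1 9 8 6 2 5 3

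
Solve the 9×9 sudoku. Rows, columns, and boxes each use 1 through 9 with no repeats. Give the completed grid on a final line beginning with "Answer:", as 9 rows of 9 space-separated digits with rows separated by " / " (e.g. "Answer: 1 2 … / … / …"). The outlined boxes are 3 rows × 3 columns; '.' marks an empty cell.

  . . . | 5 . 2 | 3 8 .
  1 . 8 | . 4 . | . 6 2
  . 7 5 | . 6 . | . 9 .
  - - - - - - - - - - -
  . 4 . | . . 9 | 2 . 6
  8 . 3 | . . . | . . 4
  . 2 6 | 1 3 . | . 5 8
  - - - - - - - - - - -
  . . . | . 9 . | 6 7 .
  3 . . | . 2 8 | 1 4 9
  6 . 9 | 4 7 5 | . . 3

Step 1. [r7c6∈{1,3}] 1 has one home in box 8: r7c6. So r7c6=1.
Step 2. [r3c6∈{3}] nothing but 3 survives at r3c6. So r3c6=3.
Step 3. [r2c6∈{7}] r2c6 has the single candidate 7. So r2c6=7.
Step 4. [r4c3∈{1,7}] across col 3, 1 lands solely at r4c3, so r4c3=1.
Step 5. [r8c2∈{5}] r8c2 is down to just 5 ⇒ r8c2=5.
Step 6. [r5c2∈{9}] only 9 remains possible at r5c2. So r5c2=9.
Step 7. [r1c3∈{4}] only 4 remains possible at r1c3. So r1c3=4.
Step 8. [r4c1∈{5,7}] in col 1, 5 fits only at r4c1. So r4c1=5.
Step 9. [r5c4∈{2,6,7}] in row 5, 2 fits only at r5c4, so r5c4=2.
Step 10. [r6c7∈{7,9}] in row 6, 9 fits only at r6c7 ⇒ r6c7=9.
Step 11. [r4c5∈{8}] r4c5 has the single candidate 8, so r4c5=8.
Step 12. [r3c9∈{1}] r3c9 is down to just 1 ⇒ r3c9=1.
Step 13. [r9c7∈{8}] r9c7 has the single candidate 8 ⇒ r9c7=8.
Step 14. [r7c1∈{2,4}] in row 7, 4 fits only at r7c1, so r7c1=4.
Step 15. [r7c3∈{2}] only 2 remains possible at r7c3. So r7c3=2.
Step 16. [r3c1∈{2}] only 2 remains possible at r3c1, so r3c1=2.
Step 17. [r5c8∈{1}] r5c8's peers cover all but 1, so r5c8=1.
Step 18. [r1c1∈{9}] r1c1 has the single candidate 9, so r1c1=9.
Step 19. [r1c2∈{6}] nothing but 6 survives at r1c2, so r1c2=6.
Step 20. [r2c2∈{3}] nothing but 3 survives at r2c2, so r2c2=3.
Step 21. [r5c7∈{7}] nothing but 7 survives at r5c7, so r5c7=7.
Step 22. [r5c5∈{5}] nothing but 5 survives at r5c5, so r5c5=5.
Step 23. [r6c6∈{4}] nothing but 4 survives at r6c6, so r6c6=4.
Step 24. [r4c8∈{3}] r4c8's peers cover all but 3 ⇒ r4c8=3.
Step 25. [r7c4∈{3}] r7c4 is down to just 3 ⇒ r7c4=3.
Step 26. [r9c2∈{1}] nothing but 1 survives at r9c2 ⇒ r9c2=1.
Step 27. [r3c4∈{8}] r3c4 has the single candidate 8 ⇒ r3c4=8.
Step 28. [r7c9∈{5}] nothing but 5 survives at r7c9. So r7c9=5.
Step 29. [r8c4∈{6}] r8c4 has the single candidate 6. So r8c4=6.
Step 30. [r2c7∈{5}] only 5 remains possible at r2c7, so r2c7=5.
Step 31. [r2c4∈{9}] only 9 remains possible at r2c4. So r2c4=9.
Step 32. [r1c5∈{1}] r1c5's peers cover all but 1 ⇒ r1c5=1.
Step 33. [r6c1∈{7}] r6c1 is down to just 7 ⇒ r6c1=7.
Step 34. [r8c3∈{7}] nothing but 7 survives at r8c3 ⇒ r8c3=7.
Step 35. [r1c9∈{7}] nothing but 7 survives at r1c9, so r1c9=7.
Step 36. [r9c8∈{2}] r9c8 is down to just 2, so r9c8=2.
Step 37. [r7c2∈{8}] only 8 remains possible at r7c2 ⇒ r7c2=8.
Step 38. [r5c6∈{6}] only 6 remains possible at r5c6, so r5c6=6.
Step 39. [r3c7∈{4}] r3c7's peers cover all but 4, so r3c7=4.
Step 40. [r4c4∈{7}] r4c4 is down to just 7. So r4c4=7.

Answer: 9 6 4 5 1 2 3 8 7 / 1 3 8 9 4 7 5 6 2 / 2 7 5 8 6 3 4 9 1 / 5 4 1 7 8 9 2 3 6 / 8 9 3 2 5 6 7 1 4 / 7 2 6 1 3 4 9 5 8 / 4 8 2 3 9 1 6 7 5 / 3 5 7 6 2 8 1 4 9 / 6 1 9 4 7 5 8 2 3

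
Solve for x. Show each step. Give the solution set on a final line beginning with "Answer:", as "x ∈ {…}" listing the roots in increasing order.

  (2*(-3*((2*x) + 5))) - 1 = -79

Step 1. [(2*(-3*((2*x) + 5))) - 1 = -79] 1 comes off first (add 1). So sub: 2*(-3*((2*x) + 5)) = -78.
Step 2. [2*(-3*((2*x) + 5)) = -78] divide by the outer 2, so div: -3*((2*x) + 5) = -39.
Step 3. [-3*((2*x) + 5) = -39] -3·(inner) — divide through by -3 ⇒ div: (2*x) + 5 = 13.
Step 4. [(2*x) + 5 = 13] 5 comes off first (subtract 5). So sub: 2*x = 8.
Step 5. [2*x = 8] LHS = 2·(…); ÷2 both sides ⇒ div: x = 4.

Answer: x ∈ {4}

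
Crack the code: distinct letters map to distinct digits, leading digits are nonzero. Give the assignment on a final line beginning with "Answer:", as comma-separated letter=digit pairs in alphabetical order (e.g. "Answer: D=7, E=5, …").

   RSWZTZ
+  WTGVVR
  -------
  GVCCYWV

Step 1. [col 1: Z + R ≡ V (mod 10)] several values work for V in column 1 (Z + R ≡ V (mod 10), carry-in 0); try V=5, so V=5.
Step 2. [col 1: Z + R ≡ V (mod 10)] no forcing yet in column 1 (carry-in 0); R=6 is free and consistent — try it. So R=6.
Step 3. [col 1: Z + R ≡ V (mod 10)] column 1: given R=6, V=5, carry-in 0, and digits 5,6 already taken and all letters distinct, Z+R≡V (mod 10) forces Z=9, so Z=9.
Step 4. [col 2: T + V ≡ W (mod 10)] no forcing yet in column 2 (carry-in 1); W=8 is free and consistent — try it. So W=8.
Step 5. [G] the sum has 7 digits but both addends have 6; that extra leading digit G is the final carry, namely 1 ⇒ G=1.
Step 6. [col 2: T + V ≡ W (mod 10)] from column 2 (V=5, W=8, carry-in 1, digits 1,5,6,8,9 already taken and all letters distinct): T must equal 2, so T=2.
Step 7. [col 3: Z + V ≡ Y (mod 10)] column 3: given Z=9, V=5, carry-in 0, and digits 1,2,5,6,8,9 already taken and all letters distinct, Z+V≡Y (mod 10) forces Y=4, so Y=4.
Step 8. [col 4: W + G ≡ C (mod 10)] column 4: given W=8, G=1, carry-in 1, and digits 1,2,4,5,6,8,9 already taken and all letters distinct, W+G≡C (mod 10) forces C=0. So C=0.
Step 9. [col 5: S + T ≡ C (mod 10)] from column 5 (T=2, C=0, carry-in 1, digits 0,1,2,4,5,6,8,9 already taken and all letters distinct): S must equal 7, so S=7.

Answer: C=0, G=1, R=6, S=7, T=2, V=5, W=8, Y=4, Z=9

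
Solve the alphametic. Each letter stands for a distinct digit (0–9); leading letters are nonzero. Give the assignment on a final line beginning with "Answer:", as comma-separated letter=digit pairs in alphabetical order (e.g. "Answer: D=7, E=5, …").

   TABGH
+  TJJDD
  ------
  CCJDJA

Step 1. [col 1: H + D ≡ A (mod 10)] several values work for A in column 1 (H + D ≡ A (mod 10), carry-in 0); try A=9, so A=9.
Step 2. [col 1: H + D ≡ A (mod 10)] column 1 (H + D ≡ A (mod 10), carry-in 0) doesn't pin D yet; pick D=2 and continue ⇒ D=2.
Step 3. [col 1: H + D ≡ A (mod 10)] column 1: given D=2, A=9, carry-in 0, and digits 2,9 already taken and all letters distinct, H+D≡A (mod 10) forces H=7. So H=7.
Step 4. [C] C is the leading digit of a 6-digit sum of two 5-digit numbers; the final carry is exactly 1, so C=1.
Step 5. [col 2: G + D ≡ J (mod 10)] several values work for J in column 2 (G + D ≡ J (mod 10), carry-in 0); try J=8, so J=8.
Step 6. [col 2: G + D ≡ J (mod 10)] in column 2 we have G+D≡J with carry-in 0; given D=2, J=8 and digits 1,2,7,8,9 already taken and all letters distinct, that pins G to 6. So G=6.
Step 7. [col 3: B + J ≡ D (mod 10)] in column 3 we have B+J≡D with carry-in 0; given J=8, D=2 and digits 1,2,6,7,8,9 already taken and all letters distinct, that pins B to 4 ⇒ B=4.
Step 8. [col 5: T + T ≡ C (mod 10)] T=5 is one option consistent with column 5 (T + T ≡ C (mod 10), carry-in 1) — take it. So T=5.

Answer: A=9, B=4, C=1, D=2, G=6, H=7, J=8, T=5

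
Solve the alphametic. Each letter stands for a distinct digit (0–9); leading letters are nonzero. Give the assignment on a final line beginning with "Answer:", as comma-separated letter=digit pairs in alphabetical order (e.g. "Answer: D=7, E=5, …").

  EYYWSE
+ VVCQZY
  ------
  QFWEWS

Step 1. [col 1: E + Y ≡ S (mod 10)] several values work for S in column 1 (E + Y ≡ S (mod 10), carry-in 0); try S=0. So S=0.
Step 2. [col 1: E + Y ≡ S (mod 10)] several values work for Y in column 1 (E + Y ≡ S (mod 10), carry-in 0); try Y=6. So Y=6.
Step 3. [col 1: E + Y ≡ S (mod 10)] column 1 reads E+Y+carry(0)=S with Y=6, S=0; with digits 0,6 already taken and all letters distinct, the only value for E is 4, so E=4.
Step 4. [col 2: S + Z ≡ W (mod 10)] several values work for W in column 2 (S + Z ≡ W (mod 10), carry-in 1); try W=9 ⇒ W=9.
Step 5. [col 2: S + Z ≡ W (mod 10)] column 2 reads S+Z+carry(1)=W with S=0, W=9; with digits 0,4,6,9 already taken and all letters distinct, the only value for Z is 8. So Z=8.
Step 6. [col 3: W + Q ≡ E (mod 10)] column 3 reads W+Q+carry(0)=E with W=9, E=4; with digits 0,4,6,8,9 already taken and all letters distinct, the only value for Q is 5. So Q=5.
Step 7. [col 4: Y + C ≡ W (mod 10)] column 4 reads Y+C+carry(1)=W with Y=6, W=9; with digits 0,4,5,6,8,9 already taken and all letters distinct, the only value for C is 2 ⇒ C=2.
Step 8. [col 5: Y + V ≡ F (mod 10)] column 5 (Y + V ≡ F (mod 10), carry-in 0) doesn't pin V yet; pick V=1 and continue. So V=1.
Step 9. [col 5: Y + V ≡ F (mod 10)] in column 5 we have Y+V≡F with carry-in 0; given Y=6, V=1 and digits 0,1,2,4,5,6,8,9 already taken and all letters distinct, that pins F to 7. So F=7.

Answer: C=2, E=4, F=7, Q=5, S=0, V=1, W=9, Y=6, Z=8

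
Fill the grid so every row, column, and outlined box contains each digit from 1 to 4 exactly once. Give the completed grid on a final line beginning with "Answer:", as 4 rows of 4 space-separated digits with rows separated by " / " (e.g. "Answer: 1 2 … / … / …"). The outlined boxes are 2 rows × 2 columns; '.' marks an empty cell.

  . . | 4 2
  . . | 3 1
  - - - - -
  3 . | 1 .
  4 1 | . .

Step 1. [r2c1∈{2}] r2c1 is down to just 2, so r2c1=2.
Step 2. [r1c2∈{3}] only 3 remains possible at r1c2, so r1c2=3.
Step 3. [r1c1∈{1}] nothing but 1 survives at r1c1. So r1c1=1.
Step 4. [r4c4∈{3}] r4c4 has the single candidate 3. So r4c4=3.
Step 5. [r2c2∈{4}] r2c2 has the single candidate 4, so r2c2=4.
Step 6. [r4c3∈{2}] nothing but 2 survives at r4c3 ⇒ r4c3=2.
Step 7. [r3c2∈{2}] only 2 remains possible at r3c2. So r3c2=2.
Step 8. [r3c4∈{4}] r3c4 is down to just 4, so r3c4=4.

Answer: 1 3 4 2 / 2 4 3 1 / 3 2 1 4 / 4 1 2 3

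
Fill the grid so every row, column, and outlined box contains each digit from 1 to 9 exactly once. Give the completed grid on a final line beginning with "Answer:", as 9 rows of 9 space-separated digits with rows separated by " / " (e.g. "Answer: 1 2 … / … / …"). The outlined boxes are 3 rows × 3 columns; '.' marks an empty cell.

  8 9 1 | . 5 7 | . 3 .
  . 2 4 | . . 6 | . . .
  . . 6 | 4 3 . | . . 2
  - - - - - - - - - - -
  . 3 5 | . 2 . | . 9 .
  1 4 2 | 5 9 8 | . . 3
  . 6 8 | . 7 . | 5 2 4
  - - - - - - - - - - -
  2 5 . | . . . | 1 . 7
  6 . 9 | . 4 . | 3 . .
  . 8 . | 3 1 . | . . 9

Step 1. [r2c5∈{8}] r2c5's peers cover all but 8, so r2c5=8.
Step 2. [r4c9∈{1,6,8}] 1 has one home in box 6: r4c9. So r4c9=1.
Step 3. [r3c2∈{7}] r3c2 is down to just 7. So r3c2=7.
Step 4. [r2c9∈{5}] r2c9 has the single candidate 5. So r2c9=5.
Step 5. [r7c8∈{4,6,8}] 4 has one home in row 7: r7c8, so r7c8=4.
Step 6. [r7c4∈{6,8,9}] across row 7, 8 lands solely at r7c4 ⇒ r7c4=8.
Step 7. [r2c4∈{1,9}] r2c4 is the only open cell in col 4 admitting 9. So r2c4=9.
Step 8. [r4c7∈{6,7,8}] in row 4, 8 fits only at r4c7, so r4c7=8.
Step 9. [r2c7∈{7}] r2c7 is down to just 7, so r2c7=7.
Step 10. [r5c7∈{6}] only 6 remains possible at r5c7. So r5c7=6.
Step 11. [r3c6∈{1}] r3c6's peers cover all but 1. So r3c6=1.
Step 12. [r9c3∈{7}] nothing but 7 survives at r9c3 ⇒ r9c3=7.
Step 13. [r1c4∈{2}] r1c4 has the single candidate 2. So r1c4=2.
Step 14. [r8c6∈{2,5}] 2 has one home in row 8: r8c6 ⇒ r8c6=2.
Step 15. [r8c8∈{5,8}] 5 has one home in row 8: r8c8 ⇒ r8c8=5.
Step 16. [r3c1∈{5}] only 5 remains possible at r3c1. So r3c1=5.
Step 17. [r4c4∈{6}] only 6 remains possible at r4c4, so r4c4=6.
Step 18. [r2c8∈{1}] only 1 remains possible at r2c8, so r2c8=1.
Step 19. [r1c9∈{6}] r1c9's peers cover all but 6. So r1c9=6.
Step 20. [r6c1∈{9}] r6c1 has the single candidate 9 ⇒ r6c1=9.
Step 21. [r4c1∈{7}] r4c1 is down to just 7 ⇒ r4c1=7.
Step 22. [r3c8∈{8}] nothing but 8 survives at r3c8 ⇒ r3c8=8.
Step 23. [r1c7∈{4}] nothing but 4 survives at r1c7, so r1c7=4.
Step 24. [r7c6∈{9}] r7c6 has the single candidate 9 ⇒ r7c6=9.
Step 25. [r5c8∈{7}] nothing but 7 survives at r5c8, so r5c8=7.
Step 26. [r3c7∈{9}] nothing but 9 survives at r3c7, so r3c7=9.
Step 27. [r7c5∈{6}] r7c5 is down to just 6, so r7c5=6.
Step 28. [r9c1∈{4}] only 4 remains possible at r9c1. So r9c1=4.
Step 29. [r4c6∈{4}] r4c6 is down to just 4. So r4c6=4.
Step 30. [r6c4∈{1}] only 1 remains possible at r6c4, so r6c4=1.
Step 31. [r6c6∈{3}] r6c6 has the single candidate 3. So r6c6=3.
Step 32. [r8c4∈{7}] r8c4 is down to just 7, so r8c4=7.
Step 33. [r8c9∈{8}] nothing but 8 survives at r8c9. So r8c9=8.
Step 34. [r9c8∈{6}] r9c8 has the single candidate 6 ⇒ r9c8=6.
Step 35. [r2c1∈{3}] r2c1 has the single candidate 3 ⇒ r2c1=3.
Step 36. [r8c2∈{1}] r8c2 is down to just 1. So r8c2=1.
Step 37. [r7c3∈{3}] r7c3 has the single candidate 3 ⇒ r7c3=3.
Step 38. [r9c6∈{5}] nothing but 5 survives at r9c6 ⇒ r9c6=5.
Step 39. [r9c7∈{2}] r9c7's peers cover all but 2 ⇒ r9c7=2.

Answer: 8 9 1 2 5 7 4 3 6 / 3 2 4 9 8 6 7 1 5 / 5 7 6 4 3 1 9 8 2 / 7 3 5 6 2 4 8 9 1 / 1 4 2 5 9 8 6 7 3 / 9 6 8 1 7 3 5 2 4 / 2 5 3 8 6 9 1 4 7 / 6 1 9 7 4 2 3 5 8 / 4 8 7 3 1 5 2 6 9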